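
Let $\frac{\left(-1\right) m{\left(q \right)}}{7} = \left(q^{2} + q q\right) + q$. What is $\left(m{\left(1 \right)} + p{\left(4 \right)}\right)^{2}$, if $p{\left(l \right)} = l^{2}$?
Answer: $25$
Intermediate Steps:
$m{\left(q \right)} = - 14 q^{2} - 7 q$ ($m{\left(q \right)} = - 7 \left(\left(q^{2} + q q\right) + q\right) = - 7 \left(\left(q^{2} + q^{2}\right) + q\right) = - 7 \left(2 q^{2} + q\right) = - 7 \left(q + 2 q^{2}\right) = - 14 q^{2} - 7 q$)
$\left(m{\left(1 \right)} + p{\left(4 \right)}\right)^{2} = \left(\left(-7\right) 1 \left(1 + 2 \cdot 1\right) + 4^{2}\right)^{2} = \left(\left(-7\right) 1 \left(1 + 2\right) + 16\right)^{2} = \left(\left(-7\right) 1 \cdot 3 + 16\right)^{2} = \left(-21 + 16\right)^{2} = \left(-5\right)^{2} = 25$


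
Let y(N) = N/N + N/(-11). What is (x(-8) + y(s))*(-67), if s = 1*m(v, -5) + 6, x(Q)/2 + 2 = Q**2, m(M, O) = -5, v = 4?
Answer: -92058/11 ≈ -8368.9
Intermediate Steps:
x(Q) = -4 + 2*Q**2
s = 1 (s = 1*(-5) + 6 = -5 + 6 = 1)
y(N) = 1 - N/11 (y(N) = 1 + N*(-1/11) = 1 - N/11)
(x(-8) + y(s))*(-67) = ((-4 + 2*(-8)**2) + (1 - 1/11*1))*(-67) = ((-4 + 2*64) + (1 - 1/11))*(-67) = ((-4 + 128) + 10/11)*(-67) = (124 + 10/11)*(-67) = (1374/11)*(-67) = -92058/11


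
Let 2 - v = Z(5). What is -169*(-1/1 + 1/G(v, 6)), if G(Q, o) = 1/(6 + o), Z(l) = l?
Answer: -1859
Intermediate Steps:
v = -3 (v = 2 - 1*5 = 2 - 5 = -3)
-169*(-1/1 + 1/G(v, 6)) = -169*(-1/1 + 1/1/(6 + 6)) = -169*(-1*1 + 1/1/12) = -169*(-1 + 1/(1/12)) = -169*(-1 + 1*12) = -169*(-1 + 12) = -169*11 = -1859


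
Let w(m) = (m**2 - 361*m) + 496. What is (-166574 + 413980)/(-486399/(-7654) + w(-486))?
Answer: 1893645524/3154990651 ≈ 0.60021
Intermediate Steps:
w(m) = 496 + m**2 - 361*m
(-166574 + 413980)/(-486399/(-7654) + w(-486)) = (-166574 + 413980)/(-486399/(-7654) + (496 + (-486)**2 - 361*(-486))) = 247406/(-486399*(-1/7654) + (496 + 236196 + 175446)) = 247406/(486399/7654 + 412138) = 247406/(3154990651/7654) = 247406*(7654/3154990651) = 1893645524/3154990651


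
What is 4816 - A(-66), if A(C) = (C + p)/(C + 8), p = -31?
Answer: 279231/58 ≈ 4814.3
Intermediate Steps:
A(C) = (-31 + C)/(8 + C) (A(C) = (C - 31)/(C + 8) = (-31 + C)/(8 + C))
4816 - A(-66) = 4816 - (-31 - 66)/(8 - 66) = 4816 - (-97)/(-58) = 4816 - (-1)*(-97)/58 = 4816 - 1*97/58 = 4816 - 97/58 = 279231/58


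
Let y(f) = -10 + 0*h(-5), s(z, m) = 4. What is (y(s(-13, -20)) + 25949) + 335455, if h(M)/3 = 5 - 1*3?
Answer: 361394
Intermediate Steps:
h(M) = 6 (h(M) = 3*(5 - 1*3) = 3*(5 - 3) = 3*2 = 6)
y(f) = -10 (y(f) = -10 + 0*6 = -10 + 0 = -10)
(y(s(-13, -20)) + 25949) + 335455 = (-10 + 25949) + 335455 = 25939 + 335455 = 361394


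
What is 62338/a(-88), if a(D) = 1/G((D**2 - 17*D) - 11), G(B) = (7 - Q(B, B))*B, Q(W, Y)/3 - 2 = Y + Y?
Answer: -31857050500946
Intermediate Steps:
Q(W, Y) = 6 + 6*Y (Q(W, Y) = 6 + 3*(Y + Y) = 6 + 3*(2*Y) = 6 + 6*Y)
G(B) = B*(1 - 6*B) (G(B) = (7 - (6 + 6*B))*B = (7 + (-6 - 6*B))*B = (1 - 6*B)*B = B*(1 - 6*B))
a(D) = 1/((-11 + D**2 - 17*D)*(67 - 6*D**2 + 102*D)) (a(D) = 1/(((D**2 - 17*D) - 11)*(1 - 6*((D**2 - 17*D) - 11))) = 1/((-11 + D**2 - 17*D)*(1 - 6*(-11 + D**2 - 17*D))) = 1/((-11 + D**2 - 17*D)*(1 + (66 - 6*D**2 + 102*D))) = 1/((-11 + D**2 - 17*D)*(67 - 6*D**2 + 102*D)))
62338/a(-88) = 62338/((1/((-67 - 102*(-88) + 6*(-88)**2)*(11 - 1*(-88)**2 + 17*(-88))))) = 62338/((1/((-67 + 8976 + 6*7744)*(11 - 1*7744 - 1496)))) = 62338/((1/((-67 + 8976 + 46464)*(11 - 7744 - 1496)))) = 62338/((1/(55373*(-9229)))) = 62338/(((1/55373)*(-1/9229))) = 62338/(-1/511037417) = 62338*(-511037417) = -31857050500946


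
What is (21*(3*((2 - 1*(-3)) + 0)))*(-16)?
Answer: -5040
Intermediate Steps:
(21*(3*((2 - 1*(-3)) + 0)))*(-16) = (21*(3*((2 + 3) + 0)))*(-16) = (21*(3*(5 + 0)))*(-16) = (21*(3*5))*(-16) = (21*15)*(-16) = 315*(-16) = -5040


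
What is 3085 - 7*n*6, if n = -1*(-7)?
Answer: 2791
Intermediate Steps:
n = 7
3085 - 7*n*6 = 3085 - 7*7*6 = 3085 - 49*6 = 3085 - 294 = 2791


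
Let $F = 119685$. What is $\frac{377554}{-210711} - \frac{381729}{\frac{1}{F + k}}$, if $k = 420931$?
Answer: $- \frac{43484177284218058}{210711} \approx -2.0637 \cdot 10^{11}$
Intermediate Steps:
$\frac{377554}{-210711} - \frac{381729}{\frac{1}{F + k}} = \frac{377554}{-210711} - \frac{381729}{\frac{1}{119685 + 420931}} = 377554 \left(- \frac{1}{210711}\right) - \frac{381729}{\frac{1}{540616}} = - \frac{377554}{210711} - 381729 \frac{1}{\frac{1}{540616}} = - \frac{377554}{210711} - 206368805064 = - \frac{43484177284218058}{210711}$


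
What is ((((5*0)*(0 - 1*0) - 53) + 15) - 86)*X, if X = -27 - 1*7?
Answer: 4216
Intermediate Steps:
X = -34 (X = -27 - 7 = -34)
((((5*0)*(0 - 1*0) - 53) + 15) - 86)*X = ((((5*0)*(0 - 1*0) - 53) + 15) - 86)*(-34) = (((0*(0 + 0) - 53) + 15) - 86)*(-34) = (((0*0 - 53) + 15) - 86)*(-34) = (((0 - 53) + 15) - 86)*(-34) = ((-53 + 15) - 86)*(-34) = (-38 - 86)*(-34) = -124*(-34) = 4216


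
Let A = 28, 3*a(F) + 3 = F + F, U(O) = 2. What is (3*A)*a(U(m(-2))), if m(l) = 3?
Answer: 28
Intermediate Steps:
a(F) = -1 + 2*F/3 (a(F) = -1 + (F + F)/3 = -1 + (2*F)/3 = -1 + 2*F/3)
(3*A)*a(U(m(-2))) = (3*28)*(-1 + (2/3)*2) = 84*(-1 + 4/3) = 84*(1/3) = 28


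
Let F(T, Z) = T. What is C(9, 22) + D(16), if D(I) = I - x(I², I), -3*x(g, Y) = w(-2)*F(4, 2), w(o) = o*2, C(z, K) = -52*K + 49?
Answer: -3253/3 ≈ -1084.3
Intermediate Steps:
C(z, K) = 49 - 52*K
w(o) = 2*o
x(g, Y) = 16/3 (x(g, Y) = -2*(-2)*4/3 = -(-4)*4/3 = -⅓*(-16) = 16/3)
D(I) = -16/3 + I (D(I) = I - 1*16/3 = I - 16/3 = -16/3 + I)
C(9, 22) + D(16) = (49 - 52*22) + (-16/3 + 16) = (49 - 1144) + 32/3 = -1095 + 32/3 = -3253/3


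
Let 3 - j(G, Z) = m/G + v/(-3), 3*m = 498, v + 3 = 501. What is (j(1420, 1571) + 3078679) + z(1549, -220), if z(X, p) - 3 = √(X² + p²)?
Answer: 2185984127/710 + √2447801 ≈ 3.0804e+6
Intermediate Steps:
v = 498 (v = -3 + 501 = 498)
m = 166 (m = (⅓)*498 = 166)
z(X, p) = 3 + √(X² + p²)
j(G, Z) = 169 - 166/G (j(G, Z) = 3 - (166/G + 498/(-3)) = 3 - (166/G + 498*(-⅓)) = 3 - (166/G - 166) = 3 - (-166 + 166/G) = 3 + (166 - 166/G) = 169 - 166/G)
(j(1420, 1571) + 3078679) + z(1549, -220) = ((169 - 166/1420) + 3078679) + (3 + √(1549² + (-220)²)) = ((169 - 166*1/1420) + 3078679) + (3 + √(2399401 + 48400)) = ((169 - 83/710) + 3078679) + (3 + √2447801) = (119907/710 + 3078679) + (3 + √2447801) = 2185981997/710 + (3 + √2447801) = 2185984127/710 + √2447801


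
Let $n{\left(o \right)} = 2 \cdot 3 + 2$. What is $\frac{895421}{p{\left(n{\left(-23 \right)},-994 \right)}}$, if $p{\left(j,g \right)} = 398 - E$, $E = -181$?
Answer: $\frac{895421}{579} \approx 1546.5$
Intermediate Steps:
$n{\left(o \right)} = 8$ ($n{\left(o \right)} = 6 + 2 = 8$)
$p{\left(j,g \right)} = 579$ ($p{\left(j,g \right)} = 398 - -181 = 398 + 181 = 579$)
$\frac{895421}{p{\left(n{\left(-23 \right)},-994 \right)}} = \frac{895421}{579}$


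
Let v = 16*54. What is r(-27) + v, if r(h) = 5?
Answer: 869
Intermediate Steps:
v = 864
r(-27) + v = 5 + 864 = 869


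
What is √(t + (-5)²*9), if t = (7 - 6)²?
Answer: √226 ≈ 15.033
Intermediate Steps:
t = 1 (t = 1² = 1)
√(t + (-5)²*9) = √(1 + (-5)²*9) = √(1 + 25*9) = √(1 + 225) = √226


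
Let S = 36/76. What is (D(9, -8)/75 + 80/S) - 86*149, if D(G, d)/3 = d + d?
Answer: -2845294/225 ≈ -12646.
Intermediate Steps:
D(G, d) = 6*d (D(G, d) = 3*(d + d) = 3*(2*d) = 6*d)
S = 9/19 (S = 36*(1/76) = 9/19 ≈ 0.47368)
(D(9, -8)/75 + 80/S) - 86*149 = ((6*(-8))/75 + 80/(9/19)) - 86*149 = (-48*1/75 + 80*(19/9)) - 12814 = (-16/25 + 1520/9) - 12814 = 37856/225 - 12814 = -2845294/225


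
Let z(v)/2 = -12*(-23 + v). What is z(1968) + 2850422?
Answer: 2803742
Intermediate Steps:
z(v) = 552 - 24*v (z(v) = 2*(-12*(-23 + v)) = 2*(276 - 12*v) = 552 - 24*v)
z(1968) + 2850422 = (552 - 24*1968) + 2850422 = (552 - 47232) + 2850422 = -46680 + 2850422 = 2803742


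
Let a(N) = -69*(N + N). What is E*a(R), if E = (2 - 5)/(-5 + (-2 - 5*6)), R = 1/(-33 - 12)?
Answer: 46/185 ≈ 0.24865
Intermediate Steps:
R = -1/45 (R = 1/(-45) = -1/45 ≈ -0.022222)
a(N) = -138*N
E = 3/37 (E = -3/(-5 + (-2 - 30)) = -3/(-5 - 32) = -3/(-37) = -3*(-1/37) = 3/37 ≈ 0.081081)
E*a(R) = 3*(-138*(-1/45))/37 = (3/37)*(46/15) = 46/185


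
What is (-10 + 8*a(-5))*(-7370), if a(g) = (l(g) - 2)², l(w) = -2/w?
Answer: -386188/5 ≈ -77238.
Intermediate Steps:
a(g) = (-2 - 2/g)² (a(g) = (-2/g - 2)² = (-2 - 2/g)²)
(-10 + 8*a(-5))*(-7370) = (-10 + 8*(4*(1 - 5)²/(-5)²))*(-7370) = (-10 + 8*(4*(1/25)*(-4)²))*(-7370) = (-10 + 8*(4*(1/25)*16))*(-7370) = (-10 + 8*(64/25))*(-7370) = (-10 + 512/25)*(-7370) = (262/25)*(-7370) = -386188/5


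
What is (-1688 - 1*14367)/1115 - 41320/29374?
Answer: -51767137/3275201 ≈ -15.806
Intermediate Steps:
(-1688 - 1*14367)/1115 - 41320/29374 = (-1688 - 14367)*(1/1115) - 41320*1/29374 = -16055*1/1115 - 20660/14687 = -3211/223 - 20660/14687 = -51767137/3275201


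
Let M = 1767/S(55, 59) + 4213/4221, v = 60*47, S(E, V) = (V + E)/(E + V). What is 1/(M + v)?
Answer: 4221/19365940 ≈ 0.00021796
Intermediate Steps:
S(E, V) = 1 (S(E, V) = (E + V)/(E + V) = 1)
v = 2820
M = 7462720/4221 (M = 1767/1 + 4213/4221 = 1767*1 + 4213*(1/4221) = 1767 + 4213/4221 = 7462720/4221 ≈ 1768.0)
1/(M + v) = 1/(7462720/4221 + 2820) = 1/(19365940/4221) = 4221/19365940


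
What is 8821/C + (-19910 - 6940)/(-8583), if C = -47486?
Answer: 399762819/135857446 ≈ 2.9425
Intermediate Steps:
8821/C + (-19910 - 6940)/(-8583) = 8821/(-47486) + (-19910 - 6940)/(-8583) = 8821*(-1/47486) - 26850*(-1/8583) = -8821/47486 + 8950/2861 = 399762819/135857446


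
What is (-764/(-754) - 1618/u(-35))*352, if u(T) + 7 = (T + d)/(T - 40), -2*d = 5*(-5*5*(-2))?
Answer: 3230541952/27521 ≈ 1.1738e+5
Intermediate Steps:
d = -125 (d = -5*-5*5*(-2)/2 = -5*(-25*(-2))/2 = -5*50/2 = -½*250 = -125)
u(T) = -7 + (-125 + T)/(-40 + T) (u(T) = -7 + (T - 125)/(T - 40) = -7 + (-125 + T)/(-40 + T))
(-764/(-754) - 1618/u(-35))*352 = (-764/(-754) - 1618*(-40 - 35)/(155 - 6*(-35)))*352 = (-764*(-1/754) - 1618*(-75/(155 + 210)))*352 = (382/377 - 1618/((-1/75*365)))*352 = (382/377 - 1618/(-73/15))*352 = (382/377 - 1618*(-15/73))*352 = (382/377 + 24270/73)*352 = (9177676/27521)*352 = 3230541952/27521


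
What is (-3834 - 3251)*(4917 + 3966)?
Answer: -62936055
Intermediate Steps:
(-3834 - 3251)*(4917 + 3966) = -7085*8883 = -62936055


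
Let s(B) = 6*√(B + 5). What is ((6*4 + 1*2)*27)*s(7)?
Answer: 8424*√3 ≈ 14591.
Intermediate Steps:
s(B) = 6*√(5 + B)
((6*4 + 1*2)*27)*s(7) = ((6*4 + 1*2)*27)*(6*√(5 + 7)) = ((24 + 2)*27)*(6*√12) = (26*27)*(6*(2*√3)) = 702*(12*√3) = 8424*√3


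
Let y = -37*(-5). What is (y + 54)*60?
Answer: 14340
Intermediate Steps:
y = 185
(y + 54)*60 = (185 + 54)*60 = 239*60 = 14340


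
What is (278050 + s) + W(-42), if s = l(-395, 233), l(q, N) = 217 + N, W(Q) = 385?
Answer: 278885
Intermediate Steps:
s = 450 (s = 217 + 233 = 450)
(278050 + s) + W(-42) = (278050 + 450) + 385 = 278500 + 385 = 278885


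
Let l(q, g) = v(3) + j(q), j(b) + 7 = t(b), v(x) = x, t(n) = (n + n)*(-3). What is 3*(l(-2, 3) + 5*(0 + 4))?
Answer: 84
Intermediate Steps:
t(n) = -6*n (t(n) = (2*n)*(-3) = -6*n)
j(b) = -7 - 6*b
l(q, g) = -4 - 6*q (l(q, g) = 3 + (-7 - 6*q) = -4 - 6*q)
3*(l(-2, 3) + 5*(0 + 4)) = 3*((-4 - 6*(-2)) + 5*(0 + 4)) = 3*((-4 + 12) + 5*4) = 3*(8 + 20) = 3*28 = 84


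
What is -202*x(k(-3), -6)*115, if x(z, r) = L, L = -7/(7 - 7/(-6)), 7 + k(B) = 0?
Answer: 139380/7 ≈ 19911.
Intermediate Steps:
k(B) = -7 (k(B) = -7 + 0 = -7)
L = -6/7 (L = -7/(7 - 7*(-⅙)) = -7/(7 + 7/6) = -7/49/6 = -7*6/49 = -6/7 ≈ -0.85714)
x(z, r) = -6/7
-202*x(k(-3), -6)*115 = -202*(-6/7)*115 = (1212/7)*115 = 139380/7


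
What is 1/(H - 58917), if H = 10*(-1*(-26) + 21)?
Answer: -1/58447 ≈ -1.7110e-5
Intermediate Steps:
H = 470 (H = 10*(26 + 21) = 10*47 = 470)
1/(H - 58917) = 1/(470 - 58917) = 1/(-58447) = -1/58447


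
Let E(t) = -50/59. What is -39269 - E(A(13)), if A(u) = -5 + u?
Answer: -2316821/59 ≈ -39268.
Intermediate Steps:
E(t) = -50/59 (E(t) = -50*1/59 = -50/59)
-39269 - E(A(13)) = -39269 - 1*(-50/59) = -39269 + 50/59 = -2316821/59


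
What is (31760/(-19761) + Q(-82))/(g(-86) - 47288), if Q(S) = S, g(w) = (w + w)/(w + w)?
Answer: 1652162/934438407 ≈ 0.0017681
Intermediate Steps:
g(w) = 1 (g(w) = (2*w)/((2*w)) = (2*w)*(1/(2*w)) = 1)
(31760/(-19761) + Q(-82))/(g(-86) - 47288) = (31760/(-19761) - 82)/(1 - 47288) = (31760*(-1/19761) - 82)/(-47287) = (-31760/19761 - 82)*(-1/47287) = -1652162/19761*(-1/47287) = 1652162/934438407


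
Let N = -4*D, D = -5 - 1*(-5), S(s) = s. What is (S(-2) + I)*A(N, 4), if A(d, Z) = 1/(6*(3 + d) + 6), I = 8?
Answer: ¼ ≈ 0.25000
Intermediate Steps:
D = 0 (D = -5 + 5 = 0)
N = 0 (N = -4*0 = 0)
A(d, Z) = 1/(24 + 6*d) (A(d, Z) = 1/((18 + 6*d) + 6) = 1/(24 + 6*d))
(S(-2) + I)*A(N, 4) = (-2 + 8)*(1/(6*(4 + 0))) = 6*((⅙)/4) = 6*((⅙)*(¼)) = 6*(1/24) = ¼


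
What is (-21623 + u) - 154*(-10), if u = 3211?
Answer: -16872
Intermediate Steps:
(-21623 + u) - 154*(-10) = (-21623 + 3211) - 154*(-10) = -18412 + 1540 = -16872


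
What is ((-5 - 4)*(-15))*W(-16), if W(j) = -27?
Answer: -3645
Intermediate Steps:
((-5 - 4)*(-15))*W(-16) = ((-5 - 4)*(-15))*(-27) = -9*(-15)*(-27) = 135*(-27) = -3645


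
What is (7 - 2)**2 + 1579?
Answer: 1604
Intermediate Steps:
(7 - 2)**2 + 1579 = 5**2 + 1579 = 25 + 1579 = 1604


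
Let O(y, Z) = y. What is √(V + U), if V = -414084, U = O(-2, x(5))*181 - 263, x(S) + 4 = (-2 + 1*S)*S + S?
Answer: I*√414709 ≈ 643.98*I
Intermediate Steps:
x(S) = -4 + S + S*(-2 + S) (x(S) = -4 + ((-2 + 1*S)*S + S) = -4 + ((-2 + S)*S + S) = -4 + (S*(-2 + S) + S) = -4 + (S + S*(-2 + S)) = -4 + S + S*(-2 + S))
U = -625 (U = -2*181 - 263 = -362 - 263 = -625)
√(V + U) = √(-414084 - 625) = √(-414709) = I*√414709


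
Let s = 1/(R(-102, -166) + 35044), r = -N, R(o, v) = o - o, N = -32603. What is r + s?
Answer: 1142539533/35044 ≈ 32603.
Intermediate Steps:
R(o, v) = 0
r = 32603 (r = -1*(-32603) = 32603)
s = 1/35044 (s = 1/(0 + 35044) = 1/35044 ≈ 2.8536e-5)
r + s = 32603 + 1/35044 = 1142539533/35044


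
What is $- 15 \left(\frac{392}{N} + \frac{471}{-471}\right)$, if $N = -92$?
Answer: $\frac{1815}{23} \approx 78.913$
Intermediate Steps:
$- 15 \left(\frac{392}{N} + \frac{471}{-471}\right) = - 15 \left(\frac{392}{-92} + \frac{471}{-471}\right) = - 15 \left(392 \left(- \frac{1}{92}\right) + 471 \left(- \frac{1}{471}\right)\right) = - 15 \left(- \frac{98}{23} - 1\right) = \left(-15\right) \left(- \frac{121}{23}\right) = \frac{1815}{23}$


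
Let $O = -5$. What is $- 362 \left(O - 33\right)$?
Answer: $13756$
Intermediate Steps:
$- 362 \left(O - 33\right) = - 362 \left(-5 - 33\right) = \left(-362\right) \left(-38\right) = 13756$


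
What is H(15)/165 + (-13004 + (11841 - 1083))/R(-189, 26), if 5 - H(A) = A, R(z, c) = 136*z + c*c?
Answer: 12031/412962 ≈ 0.029133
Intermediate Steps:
R(z, c) = c² + 136*z (R(z, c) = 136*z + c² = c² + 136*z)
H(A) = 5 - A
H(15)/165 + (-13004 + (11841 - 1083))/R(-189, 26) = (5 - 1*15)/165 + (-13004 + (11841 - 1083))/(26² + 136*(-189)) = (5 - 15)*(1/165) + (-13004 + 10758)/(676 - 25704) = -10*1/165 - 2246/(-25028) = -2/33 - 2246*(-1/25028) = -2/33 + 1123/12514 = 12031/412962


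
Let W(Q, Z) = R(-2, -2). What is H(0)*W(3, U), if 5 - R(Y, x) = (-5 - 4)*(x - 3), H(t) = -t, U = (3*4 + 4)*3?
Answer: 0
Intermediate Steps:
U = 48 (U = (12 + 4)*3 = 16*3 = 48)
R(Y, x) = -22 + 9*x (R(Y, x) = 5 - (-5 - 4)*(x - 3) = 5 - (-9)*(-3 + x) = 5 - (27 - 9*x) = 5 + (-27 + 9*x) = -22 + 9*x)
W(Q, Z) = -40 (W(Q, Z) = -22 + 9*(-2) = -22 - 18 = -40)
H(0)*W(3, U) = -1*0*(-40) = 0*(-40) = 0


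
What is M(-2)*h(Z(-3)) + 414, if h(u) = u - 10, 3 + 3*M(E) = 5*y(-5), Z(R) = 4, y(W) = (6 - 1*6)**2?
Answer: 420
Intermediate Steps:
y(W) = 0 (y(W) = (6 - 6)**2 = 0**2 = 0)
M(E) = -1 (M(E) = -1 + (5*0)/3 = -1 + (1/3)*0 = -1 + 0 = -1)
h(u) = -10 + u
M(-2)*h(Z(-3)) + 414 = -(-10 + 4) + 414 = -1*(-6) + 414 = 6 + 414 = 420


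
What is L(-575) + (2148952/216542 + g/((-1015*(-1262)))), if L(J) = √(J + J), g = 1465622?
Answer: 767506451121/69343786015 + 5*I*√46 ≈ 11.068 + 33.912*I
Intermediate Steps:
L(J) = √2*√J (L(J) = √(2*J) = √2*√J)
L(-575) + (2148952/216542 + g/((-1015*(-1262)))) = √2*√(-575) + (2148952/216542 + 1465622/((-1015*(-1262)))) = √2*(5*I*√23) + (2148952*(1/216542) + 1465622/1280930) = 5*I*√46 + (1074476/108271 + 1465622*(1/1280930)) = 5*I*√46 + (1074476/108271 + 732811/640465) = 5*I*√46 + 767506451121/69343786015 = 767506451121/69343786015 + 5*I*√46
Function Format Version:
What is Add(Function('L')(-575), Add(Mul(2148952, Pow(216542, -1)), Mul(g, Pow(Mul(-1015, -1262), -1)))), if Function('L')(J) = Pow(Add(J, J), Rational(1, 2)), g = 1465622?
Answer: Add(Rational(767506451121, 69343786015), Mul(5, I, Pow(46, Rational(1, 2)))) ≈ Add(11.068, Mul(33.912, I))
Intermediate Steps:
Function('L')(J) = Mul(Pow(2, Rational(1, 2)), Pow(J, Rational(1, 2))) (Function('L')(J) = Pow(Mul(2, J), Rational(1, 2)) = Mul(Pow(2, Rational(1, 2)), Pow(J, Rational(1, 2))))
Add(Function('L')(-575), Add(Mul(2148952, Pow(216542, -1)), Mul(g, Pow(Mul(-1015, -1262), -1)))) = Add(Mul(Pow(2, Rational(1, 2)), Pow(-575, Rational(1, 2))), Add(Mul(2148952, Pow(216542, -1)), Mul(1465622, Pow(Mul(-1015, -1262), -1)))) = Add(Mul(Pow(2, Rational(1, 2)), Mul(5, I, Pow(23, Rational(1, 2)))), Add(Mul(2148952, Rational(1, 216542)), Mul(1465622, Pow(1280930, -1)))) = Add(Mul(5, I, Pow(46, Rational(1, 2))), Add(Rational(1074476, 108271), Mul(1465622, Rational(1, 1280930)))) = Add(Mul(5, I, Pow(46, Rational(1, 2))), Add(Rational(1074476, 108271), Rational(732811, 640465))) = Add(Mul(5, I, Pow(46, Rational(1, 2))), Rational(767506451121, 69343786015)) = Add(Rational(767506451121, 69343786015), Mul(5, I, Pow(46, Rational(1, 2))))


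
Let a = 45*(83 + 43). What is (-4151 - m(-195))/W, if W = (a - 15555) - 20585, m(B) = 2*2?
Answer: 3/22 ≈ 0.13636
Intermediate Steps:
a = 5670 (a = 45*126 = 5670)
m(B) = 4
W = -30470 (W = (5670 - 15555) - 20585 = -9885 - 20585 = -30470)
(-4151 - m(-195))/W = (-4151 - 1*4)/(-30470) = (-4151 - 4)*(-1/30470) = -4155*(-1/30470) = 3/22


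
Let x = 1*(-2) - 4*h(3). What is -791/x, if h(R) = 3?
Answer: 113/2 ≈ 56.500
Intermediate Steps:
x = -14 (x = 1*(-2) - 4*3 = -2 - 12 = -14)
-791/x = -791/(-14) = -791*(-1/14) = 113/2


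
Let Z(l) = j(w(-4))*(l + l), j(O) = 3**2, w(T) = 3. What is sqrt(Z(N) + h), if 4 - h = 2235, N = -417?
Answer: I*sqrt(9737) ≈ 98.676*I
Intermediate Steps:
j(O) = 9
h = -2231 (h = 4 - 1*2235 = 4 - 2235 = -2231)
Z(l) = 18*l (Z(l) = 9*(l + l) = 9*(2*l) = 18*l)
sqrt(Z(N) + h) = sqrt(18*(-417) - 2231) = sqrt(-7506 - 2231) = sqrt(-9737) = I*sqrt(9737)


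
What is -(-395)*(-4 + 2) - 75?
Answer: -865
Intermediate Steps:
-(-395)*(-4 + 2) - 75 = -(-395)*(-2) - 75 = -79*10 - 75 = -790 - 75 = -865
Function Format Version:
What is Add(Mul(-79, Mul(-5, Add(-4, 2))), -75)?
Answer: -865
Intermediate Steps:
Add(Mul(-79, Mul(-5, Add(-4, 2))), -75) = Add(Mul(-79, Mul(-5, -2)), -75) = Add(Mul(-79, 10), -75) = Add(-790, -75) = -865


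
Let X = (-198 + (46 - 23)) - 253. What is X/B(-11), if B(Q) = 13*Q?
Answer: 428/143 ≈ 2.9930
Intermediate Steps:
X = -428 (X = (-198 + 23) - 253 = -175 - 253 = -428)
X/B(-11) = -428/(13*(-11)) = -428/(-143) = -428*(-1/143) = 428/143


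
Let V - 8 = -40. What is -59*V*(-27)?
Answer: -50976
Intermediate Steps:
V = -32 (V = 8 - 40 = -32)
-59*V*(-27) = -59*(-32)*(-27) = 1888*(-27) = -50976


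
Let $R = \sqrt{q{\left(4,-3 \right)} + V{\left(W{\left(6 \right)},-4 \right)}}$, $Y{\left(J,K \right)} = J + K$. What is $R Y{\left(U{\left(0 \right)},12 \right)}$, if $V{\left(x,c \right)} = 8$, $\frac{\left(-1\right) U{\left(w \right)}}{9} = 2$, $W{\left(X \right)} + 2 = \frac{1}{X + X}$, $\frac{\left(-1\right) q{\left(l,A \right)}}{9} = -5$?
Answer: $- 6 \sqrt{53} \approx -43.681$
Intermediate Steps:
$q{\left(l,A \right)} = 45$ ($q{\left(l,A \right)} = \left(-9\right) \left(-5\right) = 45$)
$W{\left(X \right)} = -2 + \frac{1}{2 X}$ ($W{\left(X \right)} = -2 + \frac{1}{X + X} = -2 + \frac{1}{2 X}$)
$U{\left(w \right)} = -18$ ($U{\left(w \right)} = \left(-9\right) 2 = -18$)
$R = \sqrt{53}$ ($R = \sqrt{45 + 8} = \sqrt{53} \approx 7.2801$)
$R Y{\left(U{\left(0 \right)},12 \right)} = \sqrt{53} \left(-18 + 12\right) = \sqrt{53} \left(-6\right) = - 6 \sqrt{53}$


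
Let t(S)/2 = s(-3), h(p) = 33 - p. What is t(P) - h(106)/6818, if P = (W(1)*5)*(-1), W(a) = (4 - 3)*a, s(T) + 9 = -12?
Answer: -286283/6818 ≈ -41.989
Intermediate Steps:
s(T) = -21 (s(T) = -9 - 12 = -21)
W(a) = a (W(a) = 1*a = a)
P = -5 (P = (1*5)*(-1) = 5*(-1) = -5)
t(S) = -42 (t(S) = 2*(-21) = -42)
t(P) - h(106)/6818 = -42 - (33 - 1*106)/6818 = -42 - (33 - 106)/6818 = -42 - (-73)/6818 = -42 - 1*(-73/6818) = -42 + 73/6818 = -286283/6818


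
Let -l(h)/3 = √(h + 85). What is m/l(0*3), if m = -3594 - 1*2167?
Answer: 5761*√85/255 ≈ 208.29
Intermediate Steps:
l(h) = -3*√(85 + h) (l(h) = -3*√(h + 85) = -3*√(85 + h))
m = -5761 (m = -3594 - 2167 = -5761)
m/l(0*3) = -5761*(-1/(3*√(85 + 0*3))) = -5761*(-1/(3*√(85 + 0))) = -5761*(-√85/255) = -(-5761)*√85/255 = 5761*√85/255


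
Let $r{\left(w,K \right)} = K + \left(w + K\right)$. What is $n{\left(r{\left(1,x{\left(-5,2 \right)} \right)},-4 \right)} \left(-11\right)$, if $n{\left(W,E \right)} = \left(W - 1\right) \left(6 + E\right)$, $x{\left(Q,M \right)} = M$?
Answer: $-88$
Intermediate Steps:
$r{\left(w,K \right)} = w + 2 K$ ($r{\left(w,K \right)} = K + \left(K + w\right) = w + 2 K$)
$n{\left(W,E \right)} = \left(-1 + W\right) \left(6 + E\right)$
$n{\left(r{\left(1,x{\left(-5,2 \right)} \right)},-4 \right)} \left(-11\right) = \left(-6 - -4 + 6 \left(1 + 2 \cdot 2\right) - 4 \left(1 + 2 \cdot 2\right)\right) \left(-11\right) = \left(-6 + 4 + 6 \left(1 + 4\right) - 4 \left(1 + 4\right)\right) \left(-11\right) = \left(-6 + 4 + 6 \cdot 5 - 20\right) \left(-11\right) = \left(-6 + 4 + 30 - 20\right) \left(-11\right) = 8 \left(-11\right) = -88$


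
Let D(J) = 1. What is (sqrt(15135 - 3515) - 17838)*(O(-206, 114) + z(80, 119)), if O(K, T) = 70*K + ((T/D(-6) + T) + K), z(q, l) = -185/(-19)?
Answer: 4876498926/19 - 546754*sqrt(2905)/19 ≈ 2.5511e+8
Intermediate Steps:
z(q, l) = 185/19 (z(q, l) = -185*(-1/19) = 185/19)
O(K, T) = 2*T + 71*K (O(K, T) = 70*K + ((T/1 + T) + K) = 70*K + ((T*1 + T) + K) = 70*K + ((T + T) + K) = 70*K + (2*T + K) = 70*K + (K + 2*T) = 2*T + 71*K)
(sqrt(15135 - 3515) - 17838)*(O(-206, 114) + z(80, 119)) = (sqrt(15135 - 3515) - 17838)*((2*114 + 71*(-206)) + 185/19) = (sqrt(11620) - 17838)*((228 - 14626) + 185/19) = (2*sqrt(2905) - 17838)*(-14398 + 185/19) = (-17838 + 2*sqrt(2905))*(-273377/19) = 4876498926/19 - 546754*sqrt(2905)/19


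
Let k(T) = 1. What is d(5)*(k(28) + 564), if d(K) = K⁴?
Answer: 353125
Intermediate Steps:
d(5)*(k(28) + 564) = 5⁴*(1 + 564) = 625*565 = 353125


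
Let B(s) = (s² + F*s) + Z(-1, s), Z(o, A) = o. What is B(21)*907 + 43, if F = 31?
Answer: 989580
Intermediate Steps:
B(s) = -1 + s² + 31*s (B(s) = (s² + 31*s) - 1 = -1 + s² + 31*s)
B(21)*907 + 43 = (-1 + 21² + 31*21)*907 + 43 = (-1 + 441 + 651)*907 + 43 = 1091*907 + 43 = 989537 + 43 = 989580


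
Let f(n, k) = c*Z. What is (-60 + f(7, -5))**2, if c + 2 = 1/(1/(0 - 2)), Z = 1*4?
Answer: 5776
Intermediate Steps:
Z = 4
c = -4 (c = -2 + 1/(1/(0 - 2)) = -2 + 1/(1/(-2)) = -2 + 1/(-1/2) = -2 - 2 = -4)
f(n, k) = -16 (f(n, k) = -4*4 = -16)
(-60 + f(7, -5))**2 = (-60 - 16)**2 = (-76)**2 = 5776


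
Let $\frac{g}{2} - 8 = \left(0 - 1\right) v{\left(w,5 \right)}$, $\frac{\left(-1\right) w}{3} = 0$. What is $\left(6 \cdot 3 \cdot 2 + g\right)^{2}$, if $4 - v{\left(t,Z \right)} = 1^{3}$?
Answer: $2116$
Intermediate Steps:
$w = 0$ ($w = \left(-3\right) 0 = 0$)
$v{\left(t,Z \right)} = 3$ ($v{\left(t,Z \right)} = 4 - 1^{3} = 4 - 1 = 3$)
$g = 10$ ($g = 16 + 2 \left(0 - 1\right) 3 = 16 + 2 \left(\left(-1\right) 3\right) = 16 + 2 \left(-3\right) = 16 - 6 = 10$)
$\left(6 \cdot 3 \cdot 2 + g\right)^{2} = \left(6 \cdot 3 \cdot 2 + 10\right)^{2} = \left(18 \cdot 2 + 10\right)^{2} = \left(36 + 10\right)^{2} = 46^{2} = 2116$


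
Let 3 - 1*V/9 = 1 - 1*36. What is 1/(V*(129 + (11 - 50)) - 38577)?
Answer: -1/7797 ≈ -0.00012825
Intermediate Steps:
V = 342 (V = 27 - 9*(1 - 1*36) = 27 - 9*(1 - 36) = 27 - 9*(-35) = 27 + 315 = 342)
1/(V*(129 + (11 - 50)) - 38577) = 1/(342*(129 + (11 - 50)) - 38577) = 1/(342*(129 - 39) - 38577) = 1/(342*90 - 38577) = 1/(30780 - 38577) = 1/(-7797) = -1/7797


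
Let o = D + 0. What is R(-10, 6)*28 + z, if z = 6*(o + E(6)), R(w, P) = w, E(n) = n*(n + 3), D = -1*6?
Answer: 8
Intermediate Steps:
D = -6
E(n) = n*(3 + n)
o = -6 (o = -6 + 0 = -6)
z = 288 (z = 6*(-6 + 6*(3 + 6)) = 6*(-6 + 6*9) = 6*(-6 + 54) = 6*48 = 288)
R(-10, 6)*28 + z = -10*28 + 288 = -280 + 288 = 8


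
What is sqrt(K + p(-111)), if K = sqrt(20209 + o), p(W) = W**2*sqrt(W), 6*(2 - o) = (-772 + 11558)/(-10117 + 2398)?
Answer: sqrt(30876*sqrt(75265318810) + 734121662481*I*sqrt(111))/7719 ≈ 254.9 + 254.63*I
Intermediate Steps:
o = 51707/23157 (o = 2 - (-772 + 11558)/(6*(-10117 + 2398)) = 2 - 5393/(3*(-7719)) = 2 - 5393*(-1)/(3*7719) = 2 - 1/6*(-10786/7719) = 2 + 5393/23157 = 51707/23157 ≈ 2.2329)
p(W) = W**(5/2)
K = 4*sqrt(75265318810)/7719 (K = sqrt(20209 + 51707/23157) = sqrt(468031520/23157) = 4*sqrt(75265318810)/7719 ≈ 142.17)
sqrt(K + p(-111)) = sqrt(4*sqrt(75265318810)/7719 + (-111)**(5/2)) = sqrt(4*sqrt(75265318810)/7719 + 12321*I*sqrt(111))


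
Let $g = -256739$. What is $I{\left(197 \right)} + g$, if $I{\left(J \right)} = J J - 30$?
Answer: $-217960$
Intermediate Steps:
$I{\left(J \right)} = -30 + J^{2}$ ($I{\left(J \right)} = J^{2} - 30 = -30 + J^{2}$)
$I{\left(197 \right)} + g = \left(-30 + 197^{2}\right) - 256739 = \left(-30 + 38809\right) - 256739 = 38779 - 256739 = -217960$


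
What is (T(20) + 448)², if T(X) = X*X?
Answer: 719104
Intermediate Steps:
T(X) = X²
(T(20) + 448)² = (20² + 448)² = (400 + 448)² = 848² = 719104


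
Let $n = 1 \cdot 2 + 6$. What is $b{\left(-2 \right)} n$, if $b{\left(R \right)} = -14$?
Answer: $-112$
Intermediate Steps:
$n = 8$ ($n = 2 + 6 = 8$)
$b{\left(-2 \right)} n = \left(-14\right) 8 = -112$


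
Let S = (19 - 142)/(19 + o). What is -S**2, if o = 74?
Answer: -1681/961 ≈ -1.7492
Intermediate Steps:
S = -41/31 (S = (19 - 142)/(19 + 74) = -123/93 = -123*1/93 = -41/31 ≈ -1.3226)
-S**2 = -(-41/31)**2 = -1*1681/961 = -1681/961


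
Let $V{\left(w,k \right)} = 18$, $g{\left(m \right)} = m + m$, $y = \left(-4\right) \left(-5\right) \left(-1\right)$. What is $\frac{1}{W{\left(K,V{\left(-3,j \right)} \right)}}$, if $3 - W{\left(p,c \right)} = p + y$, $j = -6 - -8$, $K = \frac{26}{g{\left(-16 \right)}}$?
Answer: $\frac{16}{381} \approx 0.041995$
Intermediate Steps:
$y = -20$ ($y = 20 \left(-1\right) = -20$)
$g{\left(m \right)} = 2 m$
$K = - \frac{13}{16}$ ($K = \frac{26}{2 \left(-16\right)} = \frac{26}{-32} = 26 \left(- \frac{1}{32}\right) = - \frac{13}{16} \approx -0.8125$)
$j = 2$ ($j = -6 + 8 = 2$)
$W{\left(p,c \right)} = 23 - p$ ($W{\left(p,c \right)} = 3 - \left(p - 20\right) = 3 - \left(-20 + p\right) = 23 - p$)
$\frac{1}{W{\left(K,V{\left(-3,j \right)} \right)}} = \frac{1}{23 - - \frac{13}{16}} = \frac{1}{23 + \frac{13}{16}} = \frac{1}{\frac{381}{16}} = \frac{16}{381}$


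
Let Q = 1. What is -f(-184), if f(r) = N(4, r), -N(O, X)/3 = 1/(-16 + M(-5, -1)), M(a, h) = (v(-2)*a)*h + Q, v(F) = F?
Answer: -3/25 ≈ -0.12000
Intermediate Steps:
M(a, h) = 1 - 2*a*h (M(a, h) = (-2*a)*h + 1 = -2*a*h + 1 = 1 - 2*a*h)
N(O, X) = 3/25 (N(O, X) = -3/(-16 + (1 - 2*(-5)*(-1))) = -3/(-16 + (1 - 10)) = -3/(-16 - 9) = -3/(-25) = -3*(-1/25) = 3/25)
f(r) = 3/25
-f(-184) = -1*3/25 = -3/25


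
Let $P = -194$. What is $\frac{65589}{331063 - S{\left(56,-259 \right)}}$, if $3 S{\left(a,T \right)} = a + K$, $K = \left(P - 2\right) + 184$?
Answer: $\frac{196767}{993145} \approx 0.19813$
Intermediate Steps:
$K = -12$ ($K = \left(-194 - 2\right) + 184 = -196 + 184 = -12$)
$S{\left(a,T \right)} = -4 + \frac{a}{3}$ ($S{\left(a,T \right)} = \frac{a - 12}{3} = \frac{-12 + a}{3} = -4 + \frac{a}{3}$)
$\frac{65589}{331063 - S{\left(56,-259 \right)}} = \frac{65589}{331063 - \left(-4 + \frac{1}{3} \cdot 56\right)} = \frac{65589}{331063 - \left(-4 + \frac{56}{3}\right)} = \frac{65589}{331063 - \frac{44}{3}} = \frac{65589}{\frac{993145}{3}} = 65589 \cdot \frac{3}{993145} = \frac{196767}{993145}$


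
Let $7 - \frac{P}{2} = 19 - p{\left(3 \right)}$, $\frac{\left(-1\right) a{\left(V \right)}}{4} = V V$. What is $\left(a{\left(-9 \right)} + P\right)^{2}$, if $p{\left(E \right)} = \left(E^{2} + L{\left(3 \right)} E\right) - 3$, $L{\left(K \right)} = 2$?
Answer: $104976$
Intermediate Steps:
$a{\left(V \right)} = - 4 V^{2}$ ($a{\left(V \right)} = - 4 V V = - 4 V^{2}$)
$p{\left(E \right)} = -3 + E^{2} + 2 E$ ($p{\left(E \right)} = \left(E^{2} + 2 E\right) - 3 = -3 + E^{2} + 2 E$)
$P = 0$ ($P = 14 - 2 \left(19 - \left(-3 + 3^{2} + 2 \cdot 3\right)\right) = 14 - 2 \left(19 - \left(-3 + 9 + 6\right)\right) = 14 - 2 \left(19 - 12\right) = 14 - 14 = 0$)
$\left(a{\left(-9 \right)} + P\right)^{2} = \left(- 4 \left(-9\right)^{2} + 0\right)^{2} = \left(\left(-4\right) 81 + 0\right)^{2} = \left(-324 + 0\right)^{2} = \left(-324\right)^{2} = 104976$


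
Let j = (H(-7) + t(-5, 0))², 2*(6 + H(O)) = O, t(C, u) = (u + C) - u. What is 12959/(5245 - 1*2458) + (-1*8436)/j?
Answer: -83146009/2343867 ≈ -35.474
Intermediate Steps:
t(C, u) = C (t(C, u) = (C + u) - u = C)
H(O) = -6 + O/2
j = 841/4 (j = ((-6 + (½)*(-7)) - 5)² = ((-6 - 7/2) - 5)² = (-19/2 - 5)² = (-29/2)² = 841/4 ≈ 210.25)
12959/(5245 - 1*2458) + (-1*8436)/j = 12959/(5245 - 1*2458) + (-1*8436)/(841/4) = 12959/(5245 - 2458) - 8436*4/841 = 12959/2787 - 33744/841 = -83146009/2343867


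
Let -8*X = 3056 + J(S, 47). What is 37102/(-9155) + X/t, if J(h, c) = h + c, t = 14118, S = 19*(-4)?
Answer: -1406053491/344667440 ≈ -4.0795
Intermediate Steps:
S = -76
J(h, c) = c + h
X = -3027/8 (X = -(3056 + (47 - 76))/8 = -(3056 - 29)/8 = -⅛*3027 = -3027/8 ≈ -378.38)
37102/(-9155) + X/t = 37102/(-9155) - 3027/8/14118 = 37102*(-1/9155) - 3027/8*1/14118 = -37102/9155 - 1009/37648 = -1406053491/344667440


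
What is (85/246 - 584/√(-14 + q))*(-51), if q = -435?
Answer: -1445/82 - 29784*I*√449/449 ≈ -17.622 - 1405.6*I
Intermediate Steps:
(85/246 - 584/√(-14 + q))*(-51) = (85/246 - 584/√(-14 - 435))*(-51) = (85*(1/246) - 584*(-I*√449/449))*(-51) = (85/246 - 584*(-I*√449/449))*(-51) = (85/246 - (-584)*I*√449/449)*(-51) = (85/246 + 584*I*√449/449)*(-51) = -1445/82 - 29784*I*√449/449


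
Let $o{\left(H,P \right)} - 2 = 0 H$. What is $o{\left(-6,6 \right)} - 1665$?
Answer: $-1663$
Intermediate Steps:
$o{\left(H,P \right)} = 2$ ($o{\left(H,P \right)} = 2 + 0 H = 2 + 0 = 2$)
$o{\left(-6,6 \right)} - 1665 = 2 - 1665 = -1663$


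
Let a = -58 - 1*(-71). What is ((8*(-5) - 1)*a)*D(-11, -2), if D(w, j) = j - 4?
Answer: 3198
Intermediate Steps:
D(w, j) = -4 + j
a = 13 (a = -58 + 71 = 13)
((8*(-5) - 1)*a)*D(-11, -2) = ((8*(-5) - 1)*13)*(-4 - 2) = ((-40 - 1)*13)*(-6) = -41*13*(-6) = -533*(-6) = 3198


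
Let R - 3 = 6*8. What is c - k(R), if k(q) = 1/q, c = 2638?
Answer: 134537/51 ≈ 2638.0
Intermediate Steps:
R = 51 (R = 3 + 6*8 = 3 + 48 = 51)
c - k(R) = 2638 - 1/51 = 134537/51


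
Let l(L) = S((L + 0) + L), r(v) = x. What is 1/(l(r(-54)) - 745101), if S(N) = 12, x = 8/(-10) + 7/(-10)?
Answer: -1/745089 ≈ -1.3421e-6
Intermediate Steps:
x = -3/2 (x = 8*(-1/10) + 7*(-1/10) = -4/5 - 7/10 = -3/2 ≈ -1.5000)
r(v) = -3/2
l(L) = 12
1/(l(r(-54)) - 745101) = 1/(12 - 745101) = 1/(-745089) = -1/745089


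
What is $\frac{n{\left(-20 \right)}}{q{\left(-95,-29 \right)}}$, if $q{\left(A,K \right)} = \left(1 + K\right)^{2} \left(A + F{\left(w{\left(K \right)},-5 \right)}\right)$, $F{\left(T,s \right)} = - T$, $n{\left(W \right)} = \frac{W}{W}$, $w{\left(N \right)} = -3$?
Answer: $- \frac{1}{72128} \approx -1.3864 \cdot 10^{-5}$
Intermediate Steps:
$n{\left(W \right)} = 1$
$q{\left(A,K \right)} = \left(1 + K\right)^{2} \left(3 + A\right)$ ($q{\left(A,K \right)} = \left(1 + K\right)^{2} \left(A - -3\right) = \left(1 + K\right)^{2} \left(A + 3\right) = \left(1 + K\right)^{2} \left(3 + A\right)$)
$\frac{n{\left(-20 \right)}}{q{\left(-95,-29 \right)}} = 1 \frac{1}{\left(1 - 29\right)^{2} \left(3 - 95\right)} = 1 \frac{1}{\left(-28\right)^{2} \left(-92\right)} = 1 \frac{1}{784 \left(-92\right)} = 1 \frac{1}{-72128} = 1 \left(- \frac{1}{72128}\right) = - \frac{1}{72128}$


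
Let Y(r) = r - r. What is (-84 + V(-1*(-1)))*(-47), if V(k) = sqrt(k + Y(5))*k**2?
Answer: 3901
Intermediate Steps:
Y(r) = 0
V(k) = k**(5/2) (V(k) = sqrt(k + 0)*k**2 = sqrt(k)*k**2 = k**(5/2))
(-84 + V(-1*(-1)))*(-47) = (-84 + (-1*(-1))**(5/2))*(-47) = (-84 + 1**(5/2))*(-47) = (-84 + 1)*(-47) = -83*(-47) = 3901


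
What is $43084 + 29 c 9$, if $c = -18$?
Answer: $38386$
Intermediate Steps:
$43084 + 29 c 9 = 43084 + 29 \left(-18\right) 9 = 43084 - 4698 = 38386$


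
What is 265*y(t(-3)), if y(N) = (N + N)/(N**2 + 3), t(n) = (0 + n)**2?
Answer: 795/14 ≈ 56.786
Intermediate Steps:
t(n) = n**2
y(N) = 2*N/(3 + N**2) (y(N) = (2*N)/(3 + N**2) = 2*N/(3 + N**2))
265*y(t(-3)) = 265*(2*(-3)**2/(3 + ((-3)**2)**2)) = 265*(2*9/(3 + 9**2)) = 265*(2*9/(3 + 81)) = 265*(2*9/84) = 265*(2*9*(1/84)) = 265*(3/14) = 795/14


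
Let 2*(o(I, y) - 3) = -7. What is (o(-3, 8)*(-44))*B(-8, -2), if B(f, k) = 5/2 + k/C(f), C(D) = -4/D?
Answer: -33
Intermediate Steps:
B(f, k) = 5/2 - f*k/4 (B(f, k) = 5/2 + k/((-4/f)) = 5*(½) + k*(-f/4) = 5/2 - f*k/4)
o(I, y) = -½ (o(I, y) = 3 + (½)*(-7) = 3 - 7/2 = -½)
(o(-3, 8)*(-44))*B(-8, -2) = (-½*(-44))*(5/2 - ¼*(-8)*(-2)) = 22*(5/2 - 4) = 22*(-3/2) = -33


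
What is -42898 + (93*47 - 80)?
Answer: -38607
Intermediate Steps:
-42898 + (93*47 - 80) = -42898 + (4371 - 80) = -42898 + 4291 = -38607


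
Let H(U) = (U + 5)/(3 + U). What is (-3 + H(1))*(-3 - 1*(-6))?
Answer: -9/2 ≈ -4.5000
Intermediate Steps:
H(U) = (5 + U)/(3 + U)
(-3 + H(1))*(-3 - 1*(-6)) = (-3 + (5 + 1)/(3 + 1))*(-3 - 1*(-6)) = (-3 + 6/4)*(-3 + 6) = (-3 + (1/4)*6)*3 = (-3 + 3/2)*3 = -3/2*3 = -9/2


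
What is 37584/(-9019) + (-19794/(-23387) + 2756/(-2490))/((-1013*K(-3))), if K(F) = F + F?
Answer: -114679036291418/27519146244135 ≈ -4.1672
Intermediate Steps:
K(F) = 2*F
37584/(-9019) + (-19794/(-23387) + 2756/(-2490))/((-1013*K(-3))) = 37584/(-9019) + (-19794/(-23387) + 2756/(-2490))/((-2026*(-3))) = 37584*(-1/9019) + (-19794*(-1/23387) + 2756*(-1/2490))/((-1013*(-6))) = -1296/311 + (19794/23387 - 1378/1245)/6078 = -1296/311 - 7583756/29116815*1/6078 = -1296/311 - 3791878/88486000785 = -114679036291418/27519146244135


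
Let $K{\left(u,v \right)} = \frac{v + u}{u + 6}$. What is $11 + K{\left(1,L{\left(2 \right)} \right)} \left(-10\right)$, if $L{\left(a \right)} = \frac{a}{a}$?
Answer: $\frac{57}{7} \approx 8.1429$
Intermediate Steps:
$L{\left(a \right)} = 1$
$K{\left(u,v \right)} = \frac{u + v}{6 + u}$
$11 + K{\left(1,L{\left(2 \right)} \right)} \left(-10\right) = 11 + \frac{1 + 1}{6 + 1} \left(-10\right) = 11 + \frac{1}{7} \cdot 2 \left(-10\right) = 11 + \frac{2}{7} \left(-10\right) = 11 - \frac{20}{7} = \frac{57}{7}$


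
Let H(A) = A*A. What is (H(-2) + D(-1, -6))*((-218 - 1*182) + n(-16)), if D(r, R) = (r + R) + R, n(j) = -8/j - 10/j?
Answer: 28719/8 ≈ 3589.9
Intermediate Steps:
n(j) = -18/j
H(A) = A²
D(r, R) = r + 2*R (D(r, R) = (R + r) + R = r + 2*R)
(H(-2) + D(-1, -6))*((-218 - 1*182) + n(-16)) = ((-2)² + (-1 + 2*(-6)))*((-218 - 1*182) - 18/(-16)) = (4 + (-1 - 12))*((-218 - 182) - 18*(-1/16)) = (4 - 13)*(-400 + 9/8) = -9*(-3191/8) = 28719/8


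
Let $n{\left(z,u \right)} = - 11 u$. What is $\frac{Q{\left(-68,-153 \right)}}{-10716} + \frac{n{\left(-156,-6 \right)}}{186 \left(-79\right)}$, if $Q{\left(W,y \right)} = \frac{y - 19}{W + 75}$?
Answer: $- \frac{100976}{45926097} \approx -0.0021987$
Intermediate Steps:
$Q{\left(W,y \right)} = \frac{-19 + y}{75 + W}$
$\frac{Q{\left(-68,-153 \right)}}{-10716} + \frac{n{\left(-156,-6 \right)}}{186 \left(-79\right)} = \frac{\frac{1}{75 - 68} \left(-19 - 153\right)}{-10716} + \frac{\left(-11\right) \left(-6\right)}{186 \left(-79\right)} = \frac{1}{7} \left(-172\right) \left(- \frac{1}{10716}\right) + \frac{66}{-14694} = \frac{1}{7} \left(-172\right) \left(- \frac{1}{10716}\right) + 66 \left(- \frac{1}{14694}\right) = \left(- \frac{172}{7}\right) \left(- \frac{1}{10716}\right) - \frac{11}{2449} = \frac{43}{18753} - \frac{11}{2449} = - \frac{100976}{45926097}$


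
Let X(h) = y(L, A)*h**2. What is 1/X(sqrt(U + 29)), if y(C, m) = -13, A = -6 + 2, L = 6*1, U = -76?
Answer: 1/611 ≈ 0.0016367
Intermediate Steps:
L = 6
A = -4
X(h) = -13*h**2
1/X(sqrt(U + 29)) = 1/(-13*(sqrt(-76 + 29))**2) = 1/(-13*(sqrt(-47))**2) = 1/(-13*(I*sqrt(47))**2) = 1/(-13*(-47)) = 1/611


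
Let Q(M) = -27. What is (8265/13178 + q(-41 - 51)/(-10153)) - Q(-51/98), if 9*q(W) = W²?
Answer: 3014197925/109469646 ≈ 27.535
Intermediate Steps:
q(W) = W²/9
(8265/13178 + q(-41 - 51)/(-10153)) - Q(-51/98) = (8265/13178 + ((-41 - 51)²/9)/(-10153)) - 1*(-27) = (8265*(1/13178) + ((⅑)*(-92)²)*(-1/10153)) + 27 = (8265/13178 + ((⅑)*8464)*(-1/10153)) + 27 = (8265/13178 + (8464/9)*(-1/10153)) + 27 = (8265/13178 - 8464/91377) + 27 = 58517483/109469646 + 27 = 3014197925/109469646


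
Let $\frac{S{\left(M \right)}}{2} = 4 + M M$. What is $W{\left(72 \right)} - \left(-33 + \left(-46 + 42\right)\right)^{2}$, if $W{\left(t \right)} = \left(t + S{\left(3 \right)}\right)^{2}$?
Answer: $8235$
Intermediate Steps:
$S{\left(M \right)} = 8 + 2 M^{2}$ ($S{\left(M \right)} = 2 \left(4 + M M\right) = 2 \left(4 + M^{2}\right) = 8 + 2 M^{2}$)
$W{\left(t \right)} = \left(26 + t\right)^{2}$ ($W{\left(t \right)} = \left(t + \left(8 + 2 \cdot 3^{2}\right)\right)^{2} = \left(t + \left(8 + 2 \cdot 9\right)\right)^{2} = \left(t + \left(8 + 18\right)\right)^{2} = \left(t + 26\right)^{2} = \left(26 + t\right)^{2}$)
$W{\left(72 \right)} - \left(-33 + \left(-46 + 42\right)\right)^{2} = \left(26 + 72\right)^{2} - \left(-33 + \left(-46 + 42\right)\right)^{2} = 98^{2} - \left(-33 - 4\right)^{2} = 9604 - \left(-37\right)^{2} = 9604 - 1369 = 8235$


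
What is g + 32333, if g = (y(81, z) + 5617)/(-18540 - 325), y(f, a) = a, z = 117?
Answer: 609956311/18865 ≈ 32333.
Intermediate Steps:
g = -5734/18865 (g = (117 + 5617)/(-18540 - 325) = 5734/(-18865) = 5734*(-1/18865) = -5734/18865 ≈ -0.30395)
g + 32333 = -5734/18865 + 32333 = 609956311/18865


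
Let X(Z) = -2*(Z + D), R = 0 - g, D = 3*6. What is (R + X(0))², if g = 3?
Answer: 1521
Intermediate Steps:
D = 18
R = -3 (R = 0 - 1*3 = 0 - 3 = -3)
X(Z) = -36 - 2*Z (X(Z) = -2*(Z + 18) = -2*(18 + Z) = -36 - 2*Z)
(R + X(0))² = (-3 + (-36 - 2*0))² = (-3 + (-36 + 0))² = (-3 - 36)² = (-39)² = 1521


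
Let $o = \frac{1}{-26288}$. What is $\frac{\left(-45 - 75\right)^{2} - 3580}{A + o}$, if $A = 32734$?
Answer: $\frac{284436160}{860511391} \approx 0.33054$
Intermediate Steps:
$o = - \frac{1}{26288} \approx -3.804 \cdot 10^{-5}$
$\frac{\left(-45 - 75\right)^{2} - 3580}{A + o} = \frac{\left(-45 - 75\right)^{2} - 3580}{32734 - \frac{1}{26288}} = \frac{\left(-120\right)^{2} - 3580}{\frac{860511391}{26288}} = \left(14400 - 3580\right) \frac{26288}{860511391} = 10820 \cdot \frac{26288}{860511391} = \frac{284436160}{860511391}$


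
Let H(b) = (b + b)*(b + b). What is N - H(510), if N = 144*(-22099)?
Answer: -4222656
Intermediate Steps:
N = -3182256
H(b) = 4*b**2 (H(b) = (2*b)*(2*b) = 4*b**2)
N - H(510) = -3182256 - 4*510**2 = -3182256 - 4*260100 = -3182256 - 1*1040400 = -3182256 - 1040400 = -4222656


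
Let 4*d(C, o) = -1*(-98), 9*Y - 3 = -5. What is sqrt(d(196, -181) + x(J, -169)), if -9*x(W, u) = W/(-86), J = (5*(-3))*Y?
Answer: sqrt(14679942)/774 ≈ 4.9502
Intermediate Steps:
Y = -2/9 (Y = 1/3 + (1/9)*(-5) = 1/3 - 5/9 = -2/9 ≈ -0.22222)
d(C, o) = 49/2 (d(C, o) = (-1*(-98))/4 = (1/4)*98 = 49/2)
J = 10/3 (J = (5*(-3))*(-2/9) = -15*(-2/9) = 10/3 ≈ 3.3333)
x(W, u) = W/774 (x(W, u) = -W/(9*(-86)) = -W*(-1)/(9*86) = -(-1)*W/774 = W/774)
sqrt(d(196, -181) + x(J, -169)) = sqrt(49/2 + (1/774)*(10/3)) = sqrt(49/2 + 5/1161) = sqrt(56899/2322) = sqrt(14679942)/774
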